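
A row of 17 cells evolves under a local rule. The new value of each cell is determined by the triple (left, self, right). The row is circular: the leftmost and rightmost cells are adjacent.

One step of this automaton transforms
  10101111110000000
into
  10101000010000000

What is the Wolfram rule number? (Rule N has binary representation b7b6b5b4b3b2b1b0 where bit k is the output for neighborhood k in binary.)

position 5: 111 → 0  (bit 7 = 0)
position 9: 110 → 1  (bit 6 = 1)
position 1: 101 → 0  (bit 5 = 0)
position 10: 100 → 0  (bit 4 = 0)
position 4: 011 → 1  (bit 3 = 1)
position 0: 010 → 1  (bit 2 = 1)
position 16: 001 → 0  (bit 1 = 0)
position 11: 000 → 0  (bit 0 = 0)
bits b7..b0 = 01001100 = 76

76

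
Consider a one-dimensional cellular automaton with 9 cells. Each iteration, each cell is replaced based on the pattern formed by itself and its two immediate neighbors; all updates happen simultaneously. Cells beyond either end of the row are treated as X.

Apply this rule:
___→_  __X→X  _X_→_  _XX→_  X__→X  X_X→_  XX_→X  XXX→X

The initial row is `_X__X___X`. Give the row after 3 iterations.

__XX_X_X_
XX_X_____
XX__X___X

XX__X___X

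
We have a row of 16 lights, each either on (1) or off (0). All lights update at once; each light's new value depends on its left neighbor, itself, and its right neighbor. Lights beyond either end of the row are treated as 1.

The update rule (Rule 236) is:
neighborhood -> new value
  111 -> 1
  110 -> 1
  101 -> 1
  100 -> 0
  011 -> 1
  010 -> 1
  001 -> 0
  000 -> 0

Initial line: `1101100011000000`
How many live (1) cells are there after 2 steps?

step 1: 1111100011000000
step 2: 1111100011000000
count of 1: 7

7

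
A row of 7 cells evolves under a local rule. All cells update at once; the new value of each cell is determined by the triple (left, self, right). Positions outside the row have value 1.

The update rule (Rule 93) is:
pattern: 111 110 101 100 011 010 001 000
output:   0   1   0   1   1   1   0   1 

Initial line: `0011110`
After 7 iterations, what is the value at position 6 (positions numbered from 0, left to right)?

1010010
1011010
1011010  (fixed point — unchanged through iteration 7)
position 6 holds 0

0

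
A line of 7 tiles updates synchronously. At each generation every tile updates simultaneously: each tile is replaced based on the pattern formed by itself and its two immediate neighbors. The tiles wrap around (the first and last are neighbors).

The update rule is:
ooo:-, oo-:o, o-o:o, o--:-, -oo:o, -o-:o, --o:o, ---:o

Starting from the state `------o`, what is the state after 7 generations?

oo----o

generation 1: -oooooo
generation 2: oo----o
generation 3: -o-oooo
generation 4: oooo--o
generation 5: ---o-oo
generation 6: -oooooo  (repeats generation 1; period 5)
generation 7: oo----o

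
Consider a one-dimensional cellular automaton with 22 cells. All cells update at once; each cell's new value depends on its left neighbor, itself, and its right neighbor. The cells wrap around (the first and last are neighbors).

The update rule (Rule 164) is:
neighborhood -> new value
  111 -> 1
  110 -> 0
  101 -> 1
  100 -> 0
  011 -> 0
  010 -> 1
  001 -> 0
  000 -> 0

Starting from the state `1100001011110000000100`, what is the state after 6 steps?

0000000010000000000100

0000001101100000000100
0000000010000000000100
0000000010000000000100  (fixed point — unchanged through step 6)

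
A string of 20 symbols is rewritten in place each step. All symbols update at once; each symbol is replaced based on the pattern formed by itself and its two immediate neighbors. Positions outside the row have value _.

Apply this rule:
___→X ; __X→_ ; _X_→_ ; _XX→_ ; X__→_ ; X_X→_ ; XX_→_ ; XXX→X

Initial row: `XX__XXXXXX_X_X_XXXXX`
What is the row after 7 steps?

___XX______XXX__XXXX

_____XXXX_______XXX_
XXXX__XX__XXXXX__X__
_XX________XXX_____X
____XXXXXX__X__XXX__
XXX__XXXX_______X__X
_X____XX__XXXXX_____
___XX______XXX__XXXX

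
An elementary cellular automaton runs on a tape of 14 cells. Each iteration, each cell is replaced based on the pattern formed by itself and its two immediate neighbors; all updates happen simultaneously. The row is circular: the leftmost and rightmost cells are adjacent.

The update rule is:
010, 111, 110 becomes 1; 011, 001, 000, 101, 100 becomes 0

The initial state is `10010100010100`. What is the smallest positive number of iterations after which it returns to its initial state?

iteration 1: 10010100010100

1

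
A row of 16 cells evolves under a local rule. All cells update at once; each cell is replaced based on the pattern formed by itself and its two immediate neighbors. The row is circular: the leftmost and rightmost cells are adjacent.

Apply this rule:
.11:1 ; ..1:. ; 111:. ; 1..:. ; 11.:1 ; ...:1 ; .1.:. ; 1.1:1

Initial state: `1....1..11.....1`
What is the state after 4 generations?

11.1....1..1.1.1

generation 1: 1.11....11.111.1
generation 2: 1111.11.1111.111
generation 3: ...111111..111..
generation 4: 11.1....1..1.1.1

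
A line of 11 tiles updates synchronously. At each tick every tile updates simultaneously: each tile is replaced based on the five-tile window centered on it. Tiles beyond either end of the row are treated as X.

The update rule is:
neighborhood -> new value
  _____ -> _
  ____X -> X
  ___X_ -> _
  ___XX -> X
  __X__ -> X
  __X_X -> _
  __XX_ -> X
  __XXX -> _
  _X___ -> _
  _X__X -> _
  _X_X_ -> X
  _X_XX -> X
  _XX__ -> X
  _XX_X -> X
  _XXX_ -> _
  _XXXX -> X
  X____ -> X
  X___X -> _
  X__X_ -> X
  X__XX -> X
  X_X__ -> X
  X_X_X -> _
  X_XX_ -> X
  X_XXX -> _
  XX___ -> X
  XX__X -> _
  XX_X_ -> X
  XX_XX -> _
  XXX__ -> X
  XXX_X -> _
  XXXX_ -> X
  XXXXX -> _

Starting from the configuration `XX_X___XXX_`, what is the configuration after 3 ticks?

_XXX_XX__X_

tick 1: X_XX__X____
tick 2: __XX_XX_XXX
tick 3: _XXX_XX__X_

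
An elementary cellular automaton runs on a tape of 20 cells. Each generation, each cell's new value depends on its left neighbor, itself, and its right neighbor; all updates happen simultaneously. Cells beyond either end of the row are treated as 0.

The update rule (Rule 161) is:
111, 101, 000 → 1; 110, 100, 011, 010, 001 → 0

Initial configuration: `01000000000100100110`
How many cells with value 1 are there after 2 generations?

16

00011111110000000000
11001111100111111111
count of 1: 16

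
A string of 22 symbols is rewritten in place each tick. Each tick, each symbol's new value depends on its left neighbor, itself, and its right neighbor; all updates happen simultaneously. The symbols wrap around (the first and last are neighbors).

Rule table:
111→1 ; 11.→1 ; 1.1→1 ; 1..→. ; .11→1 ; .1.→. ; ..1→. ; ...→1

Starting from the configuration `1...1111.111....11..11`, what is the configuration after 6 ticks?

tick 1: 1.1.11111111.11.11..11
tick 2: 11.111111111111111..11
tick 3: 111111111111111111..11
tick 4: 111111111111111111..11  (fixed point — unchanged through tick 6)

111111111111111111..11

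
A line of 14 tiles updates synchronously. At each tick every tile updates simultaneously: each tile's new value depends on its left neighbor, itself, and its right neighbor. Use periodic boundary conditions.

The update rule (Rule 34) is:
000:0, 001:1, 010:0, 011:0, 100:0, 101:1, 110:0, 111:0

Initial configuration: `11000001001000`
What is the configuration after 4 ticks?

00000010010001
00000100100010
00001001000100
00010010001000

00010010001000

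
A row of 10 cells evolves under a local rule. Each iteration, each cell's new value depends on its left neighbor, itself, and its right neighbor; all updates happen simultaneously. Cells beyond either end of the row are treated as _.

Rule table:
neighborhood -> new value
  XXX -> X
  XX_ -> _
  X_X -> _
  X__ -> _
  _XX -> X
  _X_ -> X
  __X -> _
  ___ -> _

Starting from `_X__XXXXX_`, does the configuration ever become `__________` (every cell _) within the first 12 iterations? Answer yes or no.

iteration 1: _X__XXXX__
iteration 2: _X__XXX___
iteration 3: _X__XX____
iteration 4: _X__X_____
iteration 5: _X__X_____  (fixed point — unchanged through iteration 12)
iteration 12 is _X__X_____, still not uniform _

no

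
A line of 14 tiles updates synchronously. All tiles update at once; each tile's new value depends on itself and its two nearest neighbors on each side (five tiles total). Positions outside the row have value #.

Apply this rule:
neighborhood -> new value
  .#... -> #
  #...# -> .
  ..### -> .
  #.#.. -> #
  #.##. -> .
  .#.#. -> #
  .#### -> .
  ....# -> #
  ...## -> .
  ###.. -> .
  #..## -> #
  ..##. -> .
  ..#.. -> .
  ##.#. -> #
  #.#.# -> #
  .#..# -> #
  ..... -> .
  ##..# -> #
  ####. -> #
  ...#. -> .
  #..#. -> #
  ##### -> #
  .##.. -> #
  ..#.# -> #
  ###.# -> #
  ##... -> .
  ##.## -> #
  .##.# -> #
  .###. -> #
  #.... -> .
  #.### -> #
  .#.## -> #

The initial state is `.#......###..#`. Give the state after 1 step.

###...#..#.##.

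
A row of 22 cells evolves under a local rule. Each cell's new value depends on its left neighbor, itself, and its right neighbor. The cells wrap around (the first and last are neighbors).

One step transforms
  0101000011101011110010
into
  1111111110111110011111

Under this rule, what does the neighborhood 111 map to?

At position 9 the neighborhood is 111; the next row has 0 there.

0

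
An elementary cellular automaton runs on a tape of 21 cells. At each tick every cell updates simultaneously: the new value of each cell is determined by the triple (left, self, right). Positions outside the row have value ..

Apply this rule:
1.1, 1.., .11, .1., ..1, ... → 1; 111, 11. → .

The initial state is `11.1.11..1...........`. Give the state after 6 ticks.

11111...11...........

1.1111.11111111111111
111...11.............
1..1111.1111111111111
1111...11............
1...1111.111111111111
11111...11...........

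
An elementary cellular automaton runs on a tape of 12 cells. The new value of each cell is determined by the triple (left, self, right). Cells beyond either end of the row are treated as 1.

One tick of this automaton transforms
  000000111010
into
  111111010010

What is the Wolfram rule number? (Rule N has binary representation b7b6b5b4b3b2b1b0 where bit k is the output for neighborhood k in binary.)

151

position 7: 111 → 1  (bit 7 = 1)
position 8: 110 → 0  (bit 6 = 0)
position 9: 101 → 0  (bit 5 = 0)
position 0: 100 → 1  (bit 4 = 1)
position 6: 011 → 0  (bit 3 = 0)
position 10: 010 → 1  (bit 2 = 1)
position 5: 001 → 1  (bit 1 = 1)
position 1: 000 → 1  (bit 0 = 1)
bits b7..b0 = 10010111 = 151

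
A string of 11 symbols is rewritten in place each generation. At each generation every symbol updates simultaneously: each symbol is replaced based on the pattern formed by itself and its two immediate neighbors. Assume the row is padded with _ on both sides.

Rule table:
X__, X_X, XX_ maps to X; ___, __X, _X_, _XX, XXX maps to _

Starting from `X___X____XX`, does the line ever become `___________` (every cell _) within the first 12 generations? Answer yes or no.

yes

generation 1: _X___X____X
generation 2: __X___X____
generation 3: ___X___X___
generation 4: ____X___X__
generation 5: _____X___X_
generation 6: ______X___X
generation 7: _______X___
generation 8: ________X__
generation 9: _________X_
generation 10: __________X
generation 11: ___________
all cells are _ at generation 11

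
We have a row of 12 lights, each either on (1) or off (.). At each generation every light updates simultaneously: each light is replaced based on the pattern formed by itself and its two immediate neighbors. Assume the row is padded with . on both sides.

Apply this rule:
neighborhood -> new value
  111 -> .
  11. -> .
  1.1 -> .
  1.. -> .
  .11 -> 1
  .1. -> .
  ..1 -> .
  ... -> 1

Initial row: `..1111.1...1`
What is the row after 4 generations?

generation 1: 1.1......1..
generation 2: ....1111...1
generation 3: 111.1....1..
generation 4: 1.....11...1

1.....11...1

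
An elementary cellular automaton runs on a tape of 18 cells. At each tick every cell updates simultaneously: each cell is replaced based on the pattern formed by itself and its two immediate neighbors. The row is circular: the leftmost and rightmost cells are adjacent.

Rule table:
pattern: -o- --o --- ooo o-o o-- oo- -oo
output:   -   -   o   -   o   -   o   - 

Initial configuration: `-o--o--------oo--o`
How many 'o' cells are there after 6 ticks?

6

o-----oooooo--o---
--ooo------o----o-
o---o-oooo---oo---
--o--o---o-o--o-o-
o------o--o----o--
--oooo------oo----
count of o: 6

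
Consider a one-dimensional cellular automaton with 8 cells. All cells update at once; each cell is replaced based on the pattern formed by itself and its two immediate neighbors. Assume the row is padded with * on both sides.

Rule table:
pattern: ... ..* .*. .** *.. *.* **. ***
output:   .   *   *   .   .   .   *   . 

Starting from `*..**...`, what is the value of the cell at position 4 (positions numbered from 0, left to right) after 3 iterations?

*

*.*.*..*
*.*.*.*.
*.*.*.*.
position 4 holds *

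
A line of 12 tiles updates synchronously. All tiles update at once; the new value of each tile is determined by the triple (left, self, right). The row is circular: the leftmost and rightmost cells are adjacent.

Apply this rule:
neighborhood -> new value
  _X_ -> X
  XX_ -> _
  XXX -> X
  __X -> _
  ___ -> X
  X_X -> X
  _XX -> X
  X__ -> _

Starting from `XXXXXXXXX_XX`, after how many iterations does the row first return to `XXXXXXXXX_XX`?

XXXXXXXX_XXX
XXXXXXX_XXXX
XXXXXX_XXXXX
XXXXX_XXXXXX
XXXX_XXXXXXX
XXX_XXXXXXXX
XX_XXXXXXXXX
X_XXXXXXXXXX
_XXXXXXXXXXX
XXXXXXXXXXX_
XXXXXXXXXX_X
XXXXXXXXX_XX

12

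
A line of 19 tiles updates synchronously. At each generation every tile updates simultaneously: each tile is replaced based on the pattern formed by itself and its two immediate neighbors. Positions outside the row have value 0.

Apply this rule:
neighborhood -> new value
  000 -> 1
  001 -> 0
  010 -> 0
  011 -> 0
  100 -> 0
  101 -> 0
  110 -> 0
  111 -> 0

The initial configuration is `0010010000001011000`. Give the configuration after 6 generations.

0011110000001111000

generation 1: 1000000111100000011
generation 2: 0011110000001111000
generation 3: 1000000111100000011  (repeats generation 1; period 2)
generation 6: 0011110000001111000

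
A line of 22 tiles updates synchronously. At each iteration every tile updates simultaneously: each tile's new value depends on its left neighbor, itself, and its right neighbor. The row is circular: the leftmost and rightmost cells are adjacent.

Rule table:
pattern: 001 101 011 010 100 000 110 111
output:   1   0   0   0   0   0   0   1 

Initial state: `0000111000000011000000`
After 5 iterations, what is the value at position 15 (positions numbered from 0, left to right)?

0001010000000100000000
0010000000001000000000
0100000000010000000000
1000000000100000000000
0000000001000000000001
position 15 holds 0

0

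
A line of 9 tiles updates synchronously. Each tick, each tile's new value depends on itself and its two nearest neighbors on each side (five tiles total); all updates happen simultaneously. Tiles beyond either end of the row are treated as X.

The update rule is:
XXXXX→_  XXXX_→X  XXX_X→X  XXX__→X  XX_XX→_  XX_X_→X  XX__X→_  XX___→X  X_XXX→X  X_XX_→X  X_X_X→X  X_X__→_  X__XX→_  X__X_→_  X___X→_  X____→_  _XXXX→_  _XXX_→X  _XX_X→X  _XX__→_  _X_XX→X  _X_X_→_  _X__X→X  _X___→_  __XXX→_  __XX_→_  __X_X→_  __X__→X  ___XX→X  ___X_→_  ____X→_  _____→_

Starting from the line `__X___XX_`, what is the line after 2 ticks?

__XX___XX

__X__X_X_
__XX___XX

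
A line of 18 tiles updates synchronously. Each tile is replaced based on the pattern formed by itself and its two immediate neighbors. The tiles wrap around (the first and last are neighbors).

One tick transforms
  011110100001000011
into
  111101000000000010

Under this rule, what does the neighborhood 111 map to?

At position 2 the neighborhood is 111; the next row has 1 there.

1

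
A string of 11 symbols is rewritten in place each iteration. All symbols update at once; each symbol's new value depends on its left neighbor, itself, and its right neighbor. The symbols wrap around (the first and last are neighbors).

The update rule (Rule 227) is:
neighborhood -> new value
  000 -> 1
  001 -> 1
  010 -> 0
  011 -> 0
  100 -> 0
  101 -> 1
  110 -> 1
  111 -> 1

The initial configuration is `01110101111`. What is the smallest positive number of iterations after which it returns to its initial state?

11

iteration 1: 10111010111
iteration 2: 11011101011
iteration 3: 11101110101
iteration 4: 11110111010
iteration 5: 01111011101
iteration 6: 10111101110
iteration 7: 01011110111
iteration 8: 10101111011
iteration 9: 11010111101
iteration 10: 11101011110
iteration 11: 01110101111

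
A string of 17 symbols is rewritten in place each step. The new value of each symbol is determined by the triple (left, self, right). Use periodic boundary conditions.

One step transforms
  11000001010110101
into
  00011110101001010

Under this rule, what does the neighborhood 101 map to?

1

At position 8 the neighborhood is 101; the next row has 1 there.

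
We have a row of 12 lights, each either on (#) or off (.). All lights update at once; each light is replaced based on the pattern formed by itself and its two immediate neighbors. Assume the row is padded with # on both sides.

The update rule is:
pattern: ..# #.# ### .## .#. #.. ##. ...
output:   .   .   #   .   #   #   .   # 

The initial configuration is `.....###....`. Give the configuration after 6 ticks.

#.#..#####..

####..#.###.
###.#.#..#..
##..#.##.##.
#.#.#.......
..#.#######.
#.#..#####..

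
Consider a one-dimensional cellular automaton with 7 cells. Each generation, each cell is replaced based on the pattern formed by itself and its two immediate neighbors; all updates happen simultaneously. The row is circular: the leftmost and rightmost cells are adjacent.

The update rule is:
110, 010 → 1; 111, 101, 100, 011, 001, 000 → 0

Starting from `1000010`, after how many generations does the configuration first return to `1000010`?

1

1000010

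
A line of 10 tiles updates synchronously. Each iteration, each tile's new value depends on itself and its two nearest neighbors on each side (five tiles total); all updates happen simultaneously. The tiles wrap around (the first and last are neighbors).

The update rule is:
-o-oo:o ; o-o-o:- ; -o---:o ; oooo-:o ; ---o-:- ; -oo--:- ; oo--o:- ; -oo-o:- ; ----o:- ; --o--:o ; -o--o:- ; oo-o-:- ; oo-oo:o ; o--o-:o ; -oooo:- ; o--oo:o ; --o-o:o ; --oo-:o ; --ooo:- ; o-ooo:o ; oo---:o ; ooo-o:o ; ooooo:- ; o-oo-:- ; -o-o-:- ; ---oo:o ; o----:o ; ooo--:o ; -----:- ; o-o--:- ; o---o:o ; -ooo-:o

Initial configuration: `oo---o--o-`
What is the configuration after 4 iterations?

iteration 1: --oo-o-ooo
iteration 2: -oo---oooo
iteration 3: o--ooo--oo
iteration 4: o-o-oo-o-o

o-o-oo-o-o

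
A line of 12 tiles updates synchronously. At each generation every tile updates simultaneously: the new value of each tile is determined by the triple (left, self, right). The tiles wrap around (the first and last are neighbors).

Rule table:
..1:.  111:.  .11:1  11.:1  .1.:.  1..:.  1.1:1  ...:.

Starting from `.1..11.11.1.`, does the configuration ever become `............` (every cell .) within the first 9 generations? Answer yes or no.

....111111..
....1....1..
............
all cells are . at generation 3

yes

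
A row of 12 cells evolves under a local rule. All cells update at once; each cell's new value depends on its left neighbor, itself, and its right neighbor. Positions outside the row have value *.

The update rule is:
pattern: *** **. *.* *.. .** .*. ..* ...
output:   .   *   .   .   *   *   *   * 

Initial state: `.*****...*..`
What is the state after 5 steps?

.*.*.*.*.*.*

.*...*.***.*
.*.***.*.*.*
.*.*.*.*.*.*
.*.*.*.*.*.*  (fixed point — unchanged through step 5)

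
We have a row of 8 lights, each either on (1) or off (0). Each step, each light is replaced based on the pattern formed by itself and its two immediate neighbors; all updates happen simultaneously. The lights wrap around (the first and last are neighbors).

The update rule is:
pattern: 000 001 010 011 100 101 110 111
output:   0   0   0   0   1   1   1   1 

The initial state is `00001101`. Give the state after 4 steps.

10000110
01000011
10100001
11010000

11010000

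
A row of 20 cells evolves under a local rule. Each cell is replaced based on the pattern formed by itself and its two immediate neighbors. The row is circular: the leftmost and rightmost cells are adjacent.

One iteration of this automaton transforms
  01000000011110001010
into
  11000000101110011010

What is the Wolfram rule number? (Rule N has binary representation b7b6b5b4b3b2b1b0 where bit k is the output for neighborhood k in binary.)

position 10: 111 → 1  (bit 7 = 1)
position 12: 110 → 1  (bit 6 = 1)
position 17: 101 → 0  (bit 5 = 0)
position 2: 100 → 0  (bit 4 = 0)
position 9: 011 → 0  (bit 3 = 0)
position 1: 010 → 1  (bit 2 = 1)
position 0: 001 → 1  (bit 1 = 1)
position 3: 000 → 0  (bit 0 = 0)
bits b7..b0 = 11000110 = 198

198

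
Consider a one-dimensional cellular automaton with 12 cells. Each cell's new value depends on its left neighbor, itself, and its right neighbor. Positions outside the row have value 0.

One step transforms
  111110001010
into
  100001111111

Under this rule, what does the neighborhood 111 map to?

At position 1 the neighborhood is 111; the next row has 0 there.

0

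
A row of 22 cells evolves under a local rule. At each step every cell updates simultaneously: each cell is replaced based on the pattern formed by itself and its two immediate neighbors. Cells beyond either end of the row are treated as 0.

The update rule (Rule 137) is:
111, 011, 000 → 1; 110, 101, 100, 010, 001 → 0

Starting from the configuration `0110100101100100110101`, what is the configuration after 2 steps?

0001111100011110001111

0100000001000000100000
0001111100011110001111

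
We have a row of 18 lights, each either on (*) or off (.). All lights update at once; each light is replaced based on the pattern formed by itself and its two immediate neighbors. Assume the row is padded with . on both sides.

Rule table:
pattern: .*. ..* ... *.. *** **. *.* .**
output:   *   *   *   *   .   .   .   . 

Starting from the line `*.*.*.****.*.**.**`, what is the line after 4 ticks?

*.*.*......*......
*.*.**************
*.*...............
*.****************

*.****************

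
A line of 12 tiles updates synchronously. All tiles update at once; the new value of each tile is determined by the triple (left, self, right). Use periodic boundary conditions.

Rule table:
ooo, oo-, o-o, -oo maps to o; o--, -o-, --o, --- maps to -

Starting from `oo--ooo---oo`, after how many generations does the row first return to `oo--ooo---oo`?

1

oo--ooo---oo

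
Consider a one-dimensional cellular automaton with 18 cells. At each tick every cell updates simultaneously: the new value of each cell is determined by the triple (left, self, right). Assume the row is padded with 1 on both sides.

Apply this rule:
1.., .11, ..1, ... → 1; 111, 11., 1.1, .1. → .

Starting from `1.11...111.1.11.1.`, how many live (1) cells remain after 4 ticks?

tick 1: ..1.1111.....1....
tick 2: 11..1...11111.1111
tick 3: ..11.1111.....1...
tick 4: 111..1...11111.111
count of 1: 12

12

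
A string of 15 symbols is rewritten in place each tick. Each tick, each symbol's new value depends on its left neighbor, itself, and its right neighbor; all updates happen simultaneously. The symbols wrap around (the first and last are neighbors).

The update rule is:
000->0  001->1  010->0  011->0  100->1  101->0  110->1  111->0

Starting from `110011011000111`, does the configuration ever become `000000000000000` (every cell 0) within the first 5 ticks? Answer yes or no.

no

011101001101000
100100110100100
011011010011011
001001001101001
110110110100110
tick 5 is 110110110100110, still not uniform 0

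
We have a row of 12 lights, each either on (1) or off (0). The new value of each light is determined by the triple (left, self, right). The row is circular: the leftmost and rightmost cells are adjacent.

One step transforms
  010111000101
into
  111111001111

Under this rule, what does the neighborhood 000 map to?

0

At position 7 the neighborhood is 000; the next row has 0 there.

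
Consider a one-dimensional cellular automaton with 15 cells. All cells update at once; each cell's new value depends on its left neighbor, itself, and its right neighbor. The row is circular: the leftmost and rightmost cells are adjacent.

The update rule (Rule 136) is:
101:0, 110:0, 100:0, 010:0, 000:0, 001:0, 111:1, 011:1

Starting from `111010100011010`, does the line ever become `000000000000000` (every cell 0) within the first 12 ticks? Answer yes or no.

yes

110000000010000
100000000000000
000000000000000
all cells are 0 at tick 3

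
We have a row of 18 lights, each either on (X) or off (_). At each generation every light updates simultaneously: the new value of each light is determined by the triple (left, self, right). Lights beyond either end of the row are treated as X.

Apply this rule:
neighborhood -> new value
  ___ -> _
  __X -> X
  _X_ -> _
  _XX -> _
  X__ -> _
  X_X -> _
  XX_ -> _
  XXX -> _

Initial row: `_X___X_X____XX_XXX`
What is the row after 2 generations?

___X______X______X

____X______X______
___X______X______X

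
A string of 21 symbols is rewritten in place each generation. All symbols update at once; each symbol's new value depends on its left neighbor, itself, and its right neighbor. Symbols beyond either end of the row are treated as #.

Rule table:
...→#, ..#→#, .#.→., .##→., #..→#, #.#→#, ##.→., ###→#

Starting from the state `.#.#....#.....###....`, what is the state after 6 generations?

.#.#.##.#.#.#.#.#.#.#

generation 1: #.#.####.#####.#.####
generation 2: .#.#.##.#.###.#.#.###
generation 3: #.#.#..#.#.#.#.#.#.##
generation 4: .#.#.##.#.#.#.#.#.#.#
generation 5: #.#.#..#.#.#.#.#.#.#.
generation 6: .#.#.##.#.#.#.#.#.#.#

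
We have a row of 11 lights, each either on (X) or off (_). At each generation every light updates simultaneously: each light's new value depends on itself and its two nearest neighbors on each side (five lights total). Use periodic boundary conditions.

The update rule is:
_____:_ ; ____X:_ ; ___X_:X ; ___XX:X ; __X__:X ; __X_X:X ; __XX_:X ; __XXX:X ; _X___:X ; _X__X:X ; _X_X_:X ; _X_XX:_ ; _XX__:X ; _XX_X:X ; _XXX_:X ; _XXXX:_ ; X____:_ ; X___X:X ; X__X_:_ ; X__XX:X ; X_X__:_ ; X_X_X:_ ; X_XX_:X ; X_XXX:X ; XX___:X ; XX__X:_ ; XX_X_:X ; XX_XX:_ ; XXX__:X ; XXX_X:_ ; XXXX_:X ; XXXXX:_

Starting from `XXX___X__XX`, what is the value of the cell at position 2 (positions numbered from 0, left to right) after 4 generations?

X

_XXXXXXXXX_
XX______XX_
XXX____XXX_
XXXX__XXX__
position 2 holds X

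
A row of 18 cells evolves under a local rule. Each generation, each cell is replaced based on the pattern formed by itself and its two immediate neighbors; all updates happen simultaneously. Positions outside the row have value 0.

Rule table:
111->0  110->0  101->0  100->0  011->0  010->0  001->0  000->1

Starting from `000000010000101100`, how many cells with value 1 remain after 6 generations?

generation 1: 111111000110000001
generation 2: 000000010000111100
generation 3: 111111000110000001  (repeats generation 1; period 2)
generation 6: 000000010000111100
count of 1: 5

5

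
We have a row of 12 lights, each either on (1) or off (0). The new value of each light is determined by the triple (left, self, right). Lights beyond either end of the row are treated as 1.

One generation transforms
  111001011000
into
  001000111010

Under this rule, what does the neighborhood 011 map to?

At position 7 the neighborhood is 011; the next row has 1 there.

1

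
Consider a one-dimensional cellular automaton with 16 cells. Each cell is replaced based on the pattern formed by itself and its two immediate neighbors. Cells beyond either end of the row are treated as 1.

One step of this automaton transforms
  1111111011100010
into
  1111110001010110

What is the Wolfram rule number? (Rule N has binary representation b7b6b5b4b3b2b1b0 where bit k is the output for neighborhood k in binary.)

position 0: 111 → 1  (bit 7 = 1)
position 6: 110 → 0  (bit 6 = 0)
position 7: 101 → 0  (bit 5 = 0)
position 11: 100 → 1  (bit 4 = 1)
position 8: 011 → 0  (bit 3 = 0)
position 14: 010 → 1  (bit 2 = 1)
position 13: 001 → 1  (bit 1 = 1)
position 12: 000 → 0  (bit 0 = 0)
bits b7..b0 = 10010110 = 150

150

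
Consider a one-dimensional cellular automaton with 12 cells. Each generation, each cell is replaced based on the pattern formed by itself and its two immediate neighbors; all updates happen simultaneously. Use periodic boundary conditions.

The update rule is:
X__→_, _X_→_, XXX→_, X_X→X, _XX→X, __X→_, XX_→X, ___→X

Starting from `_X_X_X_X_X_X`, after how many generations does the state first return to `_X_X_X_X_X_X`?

X_X_X_X_X_X_
_X_X_X_X_X_X

2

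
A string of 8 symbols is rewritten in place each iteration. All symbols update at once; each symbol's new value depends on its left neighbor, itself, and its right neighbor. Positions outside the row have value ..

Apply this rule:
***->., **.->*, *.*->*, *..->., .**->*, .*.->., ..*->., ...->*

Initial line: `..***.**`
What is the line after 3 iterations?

..***...

iteration 1: *.*.****
iteration 2: .*.**..*
iteration 3: ..***...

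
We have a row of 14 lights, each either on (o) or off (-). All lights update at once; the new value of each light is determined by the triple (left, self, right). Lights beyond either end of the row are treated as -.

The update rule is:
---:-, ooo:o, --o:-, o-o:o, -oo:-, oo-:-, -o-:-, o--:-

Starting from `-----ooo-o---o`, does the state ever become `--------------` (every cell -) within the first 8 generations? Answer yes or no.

generation 1: ------o-o-----
generation 2: -------o------
generation 3: --------------
all cells are - at generation 3

yes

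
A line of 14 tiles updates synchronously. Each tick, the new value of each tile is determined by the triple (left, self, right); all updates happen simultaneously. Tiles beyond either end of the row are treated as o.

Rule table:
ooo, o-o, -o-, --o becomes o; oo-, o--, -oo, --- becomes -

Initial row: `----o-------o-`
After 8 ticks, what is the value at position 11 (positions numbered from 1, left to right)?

---oo------ooo
--o-------o-oo
-oo------ooo-o
o-------o-o-o-
-------ooooooo
------o-oooooo
-----ooo-ooooo
----o-o-o-oooo
position 11 holds o

o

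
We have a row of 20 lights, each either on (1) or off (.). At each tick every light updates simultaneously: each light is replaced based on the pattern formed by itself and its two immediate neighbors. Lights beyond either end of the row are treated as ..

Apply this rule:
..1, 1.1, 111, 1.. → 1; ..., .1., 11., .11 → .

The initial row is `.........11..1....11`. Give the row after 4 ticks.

........1..11.1..1..
.......1.11..1.11.1.
......1.1..11.1..1.1
.....1.1.11..1.11.1.

.....1.1.11..1.11.1.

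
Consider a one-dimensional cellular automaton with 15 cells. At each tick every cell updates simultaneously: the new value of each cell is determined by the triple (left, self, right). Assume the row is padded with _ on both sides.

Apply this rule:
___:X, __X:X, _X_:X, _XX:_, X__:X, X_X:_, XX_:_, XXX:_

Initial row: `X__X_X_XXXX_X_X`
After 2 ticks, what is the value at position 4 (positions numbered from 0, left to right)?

_

XXXX_X______X_X
_____XXXXXXXX_X
position 4 holds _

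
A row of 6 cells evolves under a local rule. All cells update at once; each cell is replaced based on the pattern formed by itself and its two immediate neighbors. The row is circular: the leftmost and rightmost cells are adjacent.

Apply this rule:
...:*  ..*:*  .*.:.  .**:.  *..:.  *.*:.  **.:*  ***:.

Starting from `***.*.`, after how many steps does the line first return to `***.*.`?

..*...
**..**
.*.*..
*....*
*.***.
....*.
****..
...*.*
.**...
*.*.**
*.....
..****
.*...*
...**.
***.*.

15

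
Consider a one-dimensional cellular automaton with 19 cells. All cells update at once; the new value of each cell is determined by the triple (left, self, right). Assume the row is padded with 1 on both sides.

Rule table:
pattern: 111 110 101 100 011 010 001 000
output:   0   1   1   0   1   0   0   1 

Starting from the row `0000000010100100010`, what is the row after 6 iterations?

0011111111111110110

0111111001000001001
1100001000011100001
0101100011010101101
1011101011101011111
1110110110110110000
0011111111111110110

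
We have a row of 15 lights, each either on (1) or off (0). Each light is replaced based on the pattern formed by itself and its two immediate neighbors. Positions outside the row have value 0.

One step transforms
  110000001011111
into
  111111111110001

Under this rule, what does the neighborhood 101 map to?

At position 9 the neighborhood is 101; the next row has 1 there.

1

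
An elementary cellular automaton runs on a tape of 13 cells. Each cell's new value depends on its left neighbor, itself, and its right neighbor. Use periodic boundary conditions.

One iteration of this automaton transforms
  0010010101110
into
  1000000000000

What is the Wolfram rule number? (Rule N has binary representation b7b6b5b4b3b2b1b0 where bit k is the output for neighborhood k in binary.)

1

position 10: 111 → 0  (bit 7 = 0)
position 11: 110 → 0  (bit 6 = 0)
position 6: 101 → 0  (bit 5 = 0)
position 3: 100 → 0  (bit 4 = 0)
position 9: 011 → 0  (bit 3 = 0)
position 2: 010 → 0  (bit 2 = 0)
position 1: 001 → 0  (bit 1 = 0)
position 0: 000 → 1  (bit 0 = 1)
bits b7..b0 = 00000001 = 1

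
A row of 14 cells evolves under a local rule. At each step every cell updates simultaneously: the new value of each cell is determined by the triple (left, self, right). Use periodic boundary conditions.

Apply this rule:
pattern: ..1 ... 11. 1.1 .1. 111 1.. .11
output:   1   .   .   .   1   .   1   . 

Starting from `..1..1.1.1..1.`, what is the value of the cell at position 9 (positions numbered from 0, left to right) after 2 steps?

.11111.1.11111
.......1......
position 9 holds .

.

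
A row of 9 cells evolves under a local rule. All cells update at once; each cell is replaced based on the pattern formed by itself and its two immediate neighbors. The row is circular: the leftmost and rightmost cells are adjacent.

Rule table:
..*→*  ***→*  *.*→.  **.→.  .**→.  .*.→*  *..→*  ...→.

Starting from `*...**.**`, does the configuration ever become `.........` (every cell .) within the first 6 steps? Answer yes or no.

.*.*....*
.*.**..**
.*...**..
***.*..*.
.*..****.
****.**.*
step 6 is ****.**.*, still not uniform .

no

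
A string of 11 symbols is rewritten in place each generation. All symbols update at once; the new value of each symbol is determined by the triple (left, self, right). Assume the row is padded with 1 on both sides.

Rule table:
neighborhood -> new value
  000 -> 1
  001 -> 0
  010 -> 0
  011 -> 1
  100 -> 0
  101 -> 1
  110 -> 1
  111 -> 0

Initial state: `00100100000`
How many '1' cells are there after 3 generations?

generation 1: 00000001110
generation 2: 01111101011
generation 3: 11000110110
count of 1: 6

6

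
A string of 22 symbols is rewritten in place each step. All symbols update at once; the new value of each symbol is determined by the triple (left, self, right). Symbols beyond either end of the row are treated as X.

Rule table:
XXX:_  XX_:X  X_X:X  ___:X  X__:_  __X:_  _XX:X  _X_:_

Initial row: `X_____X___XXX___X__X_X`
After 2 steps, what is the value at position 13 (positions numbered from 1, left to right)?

_

X_XXX___X_X_X_X_____XX
XXX_X_X__X_X_X__XXX_X_
position 13 holds _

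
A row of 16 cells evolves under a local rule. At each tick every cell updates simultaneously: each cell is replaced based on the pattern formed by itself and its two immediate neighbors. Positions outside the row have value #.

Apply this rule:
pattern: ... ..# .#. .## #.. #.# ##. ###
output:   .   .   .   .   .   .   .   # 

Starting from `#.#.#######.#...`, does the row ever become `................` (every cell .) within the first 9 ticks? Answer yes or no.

.....#####......
......###.......
.......#........
................
all cells are . at tick 4

yes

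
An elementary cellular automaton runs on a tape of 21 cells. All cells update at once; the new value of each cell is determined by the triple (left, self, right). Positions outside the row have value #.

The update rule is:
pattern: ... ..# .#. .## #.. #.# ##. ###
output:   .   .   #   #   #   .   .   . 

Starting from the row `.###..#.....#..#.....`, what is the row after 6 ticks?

tick 1: .#..#.##....##.##....
tick 2: .##.#.#.#...#..#.#...
tick 3: .#..#.#.##..##.#.##..
tick 4: .##.#.#.#.#.#..#.#.#.
tick 5: .#..#.#.#.#.##.#.#.#.
tick 6: .##.#.#.#.#.#..#.#.#.

.##.#.#.#.#.#..#.#.#.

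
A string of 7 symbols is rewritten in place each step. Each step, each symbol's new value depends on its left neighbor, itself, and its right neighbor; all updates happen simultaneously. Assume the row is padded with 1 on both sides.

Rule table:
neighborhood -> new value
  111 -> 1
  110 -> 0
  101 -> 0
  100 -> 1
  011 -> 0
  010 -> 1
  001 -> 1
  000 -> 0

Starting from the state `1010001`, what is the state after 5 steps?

0011010
1100010
1010110
0010000
1111001

1111001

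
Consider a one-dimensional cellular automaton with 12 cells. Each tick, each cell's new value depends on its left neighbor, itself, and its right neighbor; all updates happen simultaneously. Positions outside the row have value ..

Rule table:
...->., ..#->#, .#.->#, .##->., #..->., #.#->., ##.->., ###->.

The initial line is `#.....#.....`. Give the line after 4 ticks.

#.#.........

tick 1: #....##.....
tick 2: #...#.......
tick 3: #..##.......
tick 4: #.#.........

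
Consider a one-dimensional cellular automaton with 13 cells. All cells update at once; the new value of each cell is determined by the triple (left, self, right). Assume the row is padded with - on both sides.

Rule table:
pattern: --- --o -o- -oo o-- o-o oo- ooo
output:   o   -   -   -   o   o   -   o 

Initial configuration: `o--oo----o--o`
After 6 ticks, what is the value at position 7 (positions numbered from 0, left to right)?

o

tick 1: -o---ooo--o--
tick 2: --oo--o-o--oo
tick 3: o---o--o-o---
tick 4: -oo--o--o-ooo
tick 5: ---o--o--o-o-
tick 6: oo--o--o--o-o
position 7 holds o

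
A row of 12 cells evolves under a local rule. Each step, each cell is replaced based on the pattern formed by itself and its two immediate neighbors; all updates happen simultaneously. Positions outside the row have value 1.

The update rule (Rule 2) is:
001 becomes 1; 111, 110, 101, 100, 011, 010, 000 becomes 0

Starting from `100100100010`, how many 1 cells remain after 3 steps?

3

001001000100
010010001001
000100010010
count of 1: 3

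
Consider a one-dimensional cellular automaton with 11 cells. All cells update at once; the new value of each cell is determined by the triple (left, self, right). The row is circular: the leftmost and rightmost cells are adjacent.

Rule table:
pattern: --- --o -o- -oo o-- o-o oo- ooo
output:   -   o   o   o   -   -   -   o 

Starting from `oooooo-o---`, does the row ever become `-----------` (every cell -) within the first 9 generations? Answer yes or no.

generation 1: ooooo--o--o
generation 2: oooo--oo-oo
generation 3: ooo--oo--oo
generation 4: oo--oo--ooo
generation 5: o--oo--oooo
generation 6: --oo--ooooo
generation 7: -oo--ooooo-
generation 8: oo--ooooo--
generation 9: o--ooooo--o
generation 9 is o--ooooo--o, still not uniform -

no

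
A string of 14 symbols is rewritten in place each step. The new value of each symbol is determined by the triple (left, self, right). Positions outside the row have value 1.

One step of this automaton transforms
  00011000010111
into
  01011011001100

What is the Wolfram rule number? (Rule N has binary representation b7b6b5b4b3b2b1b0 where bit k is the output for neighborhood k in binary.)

position 12: 111 → 0  (bit 7 = 0)
position 4: 110 → 1  (bit 6 = 1)
position 10: 101 → 1  (bit 5 = 1)
position 0: 100 → 0  (bit 4 = 0)
position 3: 011 → 1  (bit 3 = 1)
position 9: 010 → 0  (bit 2 = 0)
position 2: 001 → 0  (bit 1 = 0)
position 1: 000 → 1  (bit 0 = 1)
bits b7..b0 = 01101001 = 105

105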